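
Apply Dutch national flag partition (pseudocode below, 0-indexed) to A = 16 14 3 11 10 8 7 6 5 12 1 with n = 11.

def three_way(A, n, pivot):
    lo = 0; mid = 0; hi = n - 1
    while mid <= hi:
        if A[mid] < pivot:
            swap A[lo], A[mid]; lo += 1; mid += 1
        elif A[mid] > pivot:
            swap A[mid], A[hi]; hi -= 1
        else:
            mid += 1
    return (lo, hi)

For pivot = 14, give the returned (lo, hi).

(9, 9)

pivot = 14; lo=0, mid=0, hi=10
A[mid]=16>14: swap A[0],A[10]; hi=9 → 1 14 3 11 10 8 7 6 5 12 16
A[mid]=1<14: swap A[0],A[0]; lo=1,mid=1 → 1 14 3 11 10 8 7 6 5 12 16
A[mid]=14=14: mid=2
A[mid]=3<14: swap A[1],A[2]; lo=2,mid=3 → 1 3 14 11 10 8 7 6 5 12 16
A[mid]=11<14: swap A[2],A[3]; lo=3,mid=4 → 1 3 11 14 10 8 7 6 5 12 16
A[mid]=10<14: swap A[3],A[4]; lo=4,mid=5 → 1 3 11 10 14 8 7 6 5 12 16
A[mid]=8<14: swap A[4],A[5]; lo=5,mid=6 → 1 3 11 10 8 14 7 6 5 12 16
A[mid]=7<14: swap A[5],A[6]; lo=6,mid=7 → 1 3 11 10 8 7 14 6 5 12 16
A[mid]=6<14: swap A[6],A[7]; lo=7,mid=8 → 1 3 11 10 8 7 6 14 5 12 16
A[mid]=5<14: swap A[7],A[8]; lo=8,mid=9 → 1 3 11 10 8 7 6 5 14 12 16
A[mid]=12<14: swap A[8],A[9]; lo=9,mid=10 → 1 3 11 10 8 7 6 5 12 14 16
end: lo=9, hi=9; A = 1 3 11 10 8 7 6 5 12 14 16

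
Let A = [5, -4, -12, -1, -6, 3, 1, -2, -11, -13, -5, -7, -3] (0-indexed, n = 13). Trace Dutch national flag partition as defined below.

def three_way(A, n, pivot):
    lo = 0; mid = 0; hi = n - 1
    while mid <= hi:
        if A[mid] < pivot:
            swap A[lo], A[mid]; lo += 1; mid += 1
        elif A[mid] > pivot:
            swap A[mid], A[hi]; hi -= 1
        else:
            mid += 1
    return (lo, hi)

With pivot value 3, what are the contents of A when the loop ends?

lo=0 mid=0 hi=12
5>3: swap(0,12), hi=11 ⇒ [-3, -4, -12, -1, -6, 3, 1, -2, -11, -13, -5, -7, 5]
-3<3: swap(0,0), lo=1 mid=1 ⇒ [-3, -4, -12, -1, -6, 3, 1, -2, -11, -13, -5, -7, 5]
-4<3: swap(1,1), lo=2 mid=2 ⇒ [-3, -4, -12, -1, -6, 3, 1, -2, -11, -13, -5, -7, 5]
-12<3: swap(2,2), lo=3 mid=3 ⇒ [-3, -4, -12, -1, -6, 3, 1, -2, -11, -13, -5, -7, 5]
-1<3: swap(3,3), lo=4 mid=4 ⇒ [-3, -4, -12, -1, -6, 3, 1, -2, -11, -13, -5, -7, 5]
-6<3: swap(4,4), lo=5 mid=5 ⇒ [-3, -4, -12, -1, -6, 3, 1, -2, -11, -13, -5, -7, 5]
3=3: mid=6
1<3: swap(5,6), lo=6 mid=7 ⇒ [-3, -4, -12, -1, -6, 1, 3, -2, -11, -13, -5, -7, 5]
-2<3: swap(6,7), lo=7 mid=8 ⇒ [-3, -4, -12, -1, -6, 1, -2, 3, -11, -13, -5, -7, 5]
-11<3: swap(7,8), lo=8 mid=9 ⇒ [-3, -4, -12, -1, -6, 1, -2, -11, 3, -13, -5, -7, 5]
-13<3: swap(8,9), lo=9 mid=10 ⇒ [-3, -4, -12, -1, -6, 1, -2, -11, -13, 3, -5, -7, 5]
-5<3: swap(9,10), lo=10 mid=11 ⇒ [-3, -4, -12, -1, -6, 1, -2, -11, -13, -5, 3, -7, 5]
-7<3: swap(10,11), lo=11 mid=12 ⇒ [-3, -4, -12, -1, -6, 1, -2, -11, -13, -5, -7, 3, 5]
done. lo=11 hi=11; A=[-3, -4, -12, -1, -6, 1, -2, -11, -13, -5, -7, 3, 5]

[-3, -4, -12, -1, -6, 1, -2, -11, -13, -5, -7, 3, 5]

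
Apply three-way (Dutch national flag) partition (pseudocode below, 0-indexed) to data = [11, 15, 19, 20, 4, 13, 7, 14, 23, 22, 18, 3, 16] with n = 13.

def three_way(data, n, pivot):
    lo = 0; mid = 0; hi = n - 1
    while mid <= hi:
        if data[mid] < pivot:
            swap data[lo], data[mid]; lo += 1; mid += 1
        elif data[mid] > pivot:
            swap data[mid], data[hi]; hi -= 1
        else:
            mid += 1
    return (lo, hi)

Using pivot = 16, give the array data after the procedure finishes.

[11, 15, 3, 4, 13, 7, 14, 16, 22, 18, 23, 20, 19]

pivot = 16; lo=0, mid=0, hi=12
data[mid]=11<16: swap data[0],data[0]; lo=1,mid=1 → [11, 15, 19, 20, 4, 13, 7, 14, 23, 22, 18, 3, 16]
data[mid]=15<16: swap data[1],data[1]; lo=2,mid=2 → [11, 15, 19, 20, 4, 13, 7, 14, 23, 22, 18, 3, 16]
data[mid]=19>16: swap data[2],data[12]; hi=11 → [11, 15, 16, 20, 4, 13, 7, 14, 23, 22, 18, 3, 19]
data[mid]=16=16: mid=3
data[mid]=20>16: swap data[3],data[11]; hi=10 → [11, 15, 16, 3, 4, 13, 7, 14, 23, 22, 18, 20, 19]
data[mid]=3<16: swap data[2],data[3]; lo=3,mid=4 → [11, 15, 3, 16, 4, 13, 7, 14, 23, 22, 18, 20, 19]
data[mid]=4<16: swap data[3],data[4]; lo=4,mid=5 → [11, 15, 3, 4, 16, 13, 7, 14, 23, 22, 18, 20, 19]
data[mid]=13<16: swap data[4],data[5]; lo=5,mid=6 → [11, 15, 3, 4, 13, 16, 7, 14, 23, 22, 18, 20, 19]
data[mid]=7<16: swap data[5],data[6]; lo=6,mid=7 → [11, 15, 3, 4, 13, 7, 16, 14, 23, 22, 18, 20, 19]
data[mid]=14<16: swap data[6],data[7]; lo=7,mid=8 → [11, 15, 3, 4, 13, 7, 14, 16, 23, 22, 18, 20, 19]
data[mid]=23>16: swap data[8],data[10]; hi=9 → [11, 15, 3, 4, 13, 7, 14, 16, 18, 22, 23, 20, 19]
data[mid]=18>16: swap data[8],data[9]; hi=8 → [11, 15, 3, 4, 13, 7, 14, 16, 22, 18, 23, 20, 19]
data[mid]=22>16: swap data[8],data[8]; hi=7 → [11, 15, 3, 4, 13, 7, 14, 16, 22, 18, 23, 20, 19]
end: lo=7, hi=7; data = [11, 15, 3, 4, 13, 7, 14, 16, 22, 18, 23, 20, 19]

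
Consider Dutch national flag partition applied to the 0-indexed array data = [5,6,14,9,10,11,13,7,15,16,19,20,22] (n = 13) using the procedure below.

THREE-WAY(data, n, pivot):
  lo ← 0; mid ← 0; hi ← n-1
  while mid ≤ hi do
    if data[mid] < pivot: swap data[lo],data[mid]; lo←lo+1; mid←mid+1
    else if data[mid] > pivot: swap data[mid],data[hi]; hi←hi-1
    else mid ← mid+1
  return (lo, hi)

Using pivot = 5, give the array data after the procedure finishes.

[5,14,9,10,11,13,7,15,16,19,20,22,6]

pivot = 5; lo=0, mid=0, hi=12
data[mid]=5=5: mid=1
data[mid]=6>5: swap data[1],data[12]; hi=11 → [5,22,14,9,10,11,13,7,15,16,19,20,6]
data[mid]=22>5: swap data[1],data[11]; hi=10 → [5,20,14,9,10,11,13,7,15,16,19,22,6]
data[mid]=20>5: swap data[1],data[10]; hi=9 → [5,19,14,9,10,11,13,7,15,16,20,22,6]
data[mid]=19>5: swap data[1],data[9]; hi=8 → [5,16,14,9,10,11,13,7,15,19,20,22,6]
data[mid]=16>5: swap data[1],data[8]; hi=7 → [5,15,14,9,10,11,13,7,16,19,20,22,6]
data[mid]=15>5: swap data[1],data[7]; hi=6 → [5,7,14,9,10,11,13,15,16,19,20,22,6]
data[mid]=7>5: swap data[1],data[6]; hi=5 → [5,13,14,9,10,11,7,15,16,19,20,22,6]
data[mid]=13>5: swap data[1],data[5]; hi=4 → [5,11,14,9,10,13,7,15,16,19,20,22,6]
data[mid]=11>5: swap data[1],data[4]; hi=3 → [5,10,14,9,11,13,7,15,16,19,20,22,6]
data[mid]=10>5: swap data[1],data[3]; hi=2 → [5,9,14,10,11,13,7,15,16,19,20,22,6]
data[mid]=9>5: swap data[1],data[2]; hi=1 → [5,14,9,10,11,13,7,15,16,19,20,22,6]
data[mid]=14>5: swap data[1],data[1]; hi=0 → [5,14,9,10,11,13,7,15,16,19,20,22,6]
end: lo=0, hi=0; data = [5,14,9,10,11,13,7,15,16,19,20,22,6]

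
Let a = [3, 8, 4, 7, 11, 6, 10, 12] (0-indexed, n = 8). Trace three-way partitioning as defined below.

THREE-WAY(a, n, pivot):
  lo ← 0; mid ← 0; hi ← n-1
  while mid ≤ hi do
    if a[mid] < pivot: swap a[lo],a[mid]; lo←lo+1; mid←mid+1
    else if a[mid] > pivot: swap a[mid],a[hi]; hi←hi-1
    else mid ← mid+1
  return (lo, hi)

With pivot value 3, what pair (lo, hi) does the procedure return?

lo=0 mid=0 hi=7
3=3: mid=1
8>3: swap(1,7), hi=6 ⇒ [3, 12, 4, 7, 11, 6, 10, 8]
12>3: swap(1,6), hi=5 ⇒ [3, 10, 4, 7, 11, 6, 12, 8]
10>3: swap(1,5), hi=4 ⇒ [3, 6, 4, 7, 11, 10, 12, 8]
6>3: swap(1,4), hi=3 ⇒ [3, 11, 4, 7, 6, 10, 12, 8]
11>3: swap(1,3), hi=2 ⇒ [3, 7, 4, 11, 6, 10, 12, 8]
7>3: swap(1,2), hi=1 ⇒ [3, 4, 7, 11, 6, 10, 12, 8]
4>3: swap(1,1), hi=0 ⇒ [3, 4, 7, 11, 6, 10, 12, 8]
done. lo=0 hi=0; a=[3, 4, 7, 11, 6, 10, 12, 8]

(0, 0)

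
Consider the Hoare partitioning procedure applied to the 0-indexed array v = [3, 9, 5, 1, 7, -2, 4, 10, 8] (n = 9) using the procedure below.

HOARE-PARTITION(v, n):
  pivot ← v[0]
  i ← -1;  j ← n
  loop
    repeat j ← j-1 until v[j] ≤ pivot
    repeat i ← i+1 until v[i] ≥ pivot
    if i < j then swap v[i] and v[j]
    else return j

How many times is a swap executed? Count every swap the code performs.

2

pivot = v[0] = 3; i = -1, j = 9
j→5 (v[5]=-2≤3), i→0 (v[0]=3≥3); i<j, swap → [-2, 9, 5, 1, 7, 3, 4, 10, 8]
j→3 (v[3]=1≤3), i→1 (v[1]=9≥3); i<j, swap → [-2, 1, 5, 9, 7, 3, 4, 10, 8]
j→1, i→2; i≥j, return j=1. v = [-2, 1, 5, 9, 7, 3, 4, 10, 8]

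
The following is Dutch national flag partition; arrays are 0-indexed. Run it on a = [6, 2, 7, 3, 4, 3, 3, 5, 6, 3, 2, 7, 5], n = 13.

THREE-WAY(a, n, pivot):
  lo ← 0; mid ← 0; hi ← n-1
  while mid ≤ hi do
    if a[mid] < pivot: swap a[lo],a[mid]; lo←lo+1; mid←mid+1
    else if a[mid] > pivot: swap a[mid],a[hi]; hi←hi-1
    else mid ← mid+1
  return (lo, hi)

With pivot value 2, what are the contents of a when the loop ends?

pivot = 2; lo=0, mid=0, hi=12
a[mid]=6>2: swap a[0],a[12]; hi=11 → [5, 2, 7, 3, 4, 3, 3, 5, 6, 3, 2, 7, 6]
a[mid]=5>2: swap a[0],a[11]; hi=10 → [7, 2, 7, 3, 4, 3, 3, 5, 6, 3, 2, 5, 6]
a[mid]=7>2: swap a[0],a[10]; hi=9 → [2, 2, 7, 3, 4, 3, 3, 5, 6, 3, 7, 5, 6]
a[mid]=2=2: mid=1
a[mid]=2=2: mid=2
a[mid]=7>2: swap a[2],a[9]; hi=8 → [2, 2, 3, 3, 4, 3, 3, 5, 6, 7, 7, 5, 6]
a[mid]=3>2: swap a[2],a[8]; hi=7 → [2, 2, 6, 3, 4, 3, 3, 5, 3, 7, 7, 5, 6]
a[mid]=6>2: swap a[2],a[7]; hi=6 → [2, 2, 5, 3, 4, 3, 3, 6, 3, 7, 7, 5, 6]
a[mid]=5>2: swap a[2],a[6]; hi=5 → [2, 2, 3, 3, 4, 3, 5, 6, 3, 7, 7, 5, 6]
a[mid]=3>2: swap a[2],a[5]; hi=4 → [2, 2, 3, 3, 4, 3, 5, 6, 3, 7, 7, 5, 6]
a[mid]=3>2: swap a[2],a[4]; hi=3 → [2, 2, 4, 3, 3, 3, 5, 6, 3, 7, 7, 5, 6]
a[mid]=4>2: swap a[2],a[3]; hi=2 → [2, 2, 3, 4, 3, 3, 5, 6, 3, 7, 7, 5, 6]
a[mid]=3>2: swap a[2],a[2]; hi=1 → [2, 2, 3, 4, 3, 3, 5, 6, 3, 7, 7, 5, 6]
end: lo=0, hi=1; a = [2, 2, 3, 4, 3, 3, 5, 6, 3, 7, 7, 5, 6]

[2, 2, 3, 4, 3, 3, 5, 6, 3, 7, 7, 5, 6]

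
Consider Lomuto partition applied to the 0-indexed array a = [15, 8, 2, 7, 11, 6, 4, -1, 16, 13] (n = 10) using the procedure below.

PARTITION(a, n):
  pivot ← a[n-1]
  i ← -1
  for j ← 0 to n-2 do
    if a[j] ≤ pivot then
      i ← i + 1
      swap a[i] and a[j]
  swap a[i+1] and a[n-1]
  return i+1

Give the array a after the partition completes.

[8, 2, 7, 11, 6, 4, -1, 13, 16, 15]

pivot=13, i=-1
j=0: 15>13, skip
j=1: 8≤13, i=0, swap(0,1) ⇒ [8, 15, 2, 7, 11, 6, 4, -1, 16, 13]
j=2: 2≤13, i=1, swap(1,2) ⇒ [8, 2, 15, 7, 11, 6, 4, -1, 16, 13]
j=3: 7≤13, i=2, swap(2,3) ⇒ [8, 2, 7, 15, 11, 6, 4, -1, 16, 13]
j=4: 11≤13, i=3, swap(3,4) ⇒ [8, 2, 7, 11, 15, 6, 4, -1, 16, 13]
j=5: 6≤13, i=4, swap(4,5) ⇒ [8, 2, 7, 11, 6, 15, 4, -1, 16, 13]
j=6: 4≤13, i=5, swap(5,6) ⇒ [8, 2, 7, 11, 6, 4, 15, -1, 16, 13]
j=7: -1≤13, i=6, swap(6,7) ⇒ [8, 2, 7, 11, 6, 4, -1, 15, 16, 13]
j=8: 16>13, skip
swap(7,9) ⇒ [8, 2, 7, 11, 6, 4, -1, 13, 16, 15]; return 7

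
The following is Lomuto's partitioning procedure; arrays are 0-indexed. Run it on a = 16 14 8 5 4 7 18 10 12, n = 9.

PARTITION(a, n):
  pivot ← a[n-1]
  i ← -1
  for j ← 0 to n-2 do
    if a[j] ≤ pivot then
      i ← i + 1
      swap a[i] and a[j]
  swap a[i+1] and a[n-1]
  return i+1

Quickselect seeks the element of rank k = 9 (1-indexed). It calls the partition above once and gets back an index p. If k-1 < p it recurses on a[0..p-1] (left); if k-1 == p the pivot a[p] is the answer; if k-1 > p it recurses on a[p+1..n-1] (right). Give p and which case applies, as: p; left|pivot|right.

pivot = a[8] = 12; i = -1
j=0: a[0]=16 > 12 → no swap
j=1: a[1]=14 > 12 → no swap
j=2: a[2]=8 ≤ 12 → i=0, swap a[0],a[2] → 8 14 16 5 4 7 18 10 12
j=3: a[3]=5 ≤ 12 → i=1, swap a[1],a[3] → 8 5 16 14 4 7 18 10 12
j=4: a[4]=4 ≤ 12 → i=2, swap a[2],a[4] → 8 5 4 14 16 7 18 10 12
j=5: a[5]=7 ≤ 12 → i=3, swap a[3],a[5] → 8 5 4 7 16 14 18 10 12
j=6: a[6]=18 > 12 → no swap
j=7: a[7]=10 ≤ 12 → i=4, swap a[4],a[7] → 8 5 4 7 10 14 18 16 12
final swap a[5],a[8] → 8 5 4 7 10 12 18 16 14; return 5
p = 5; k-1 = 8 > 5 ⇒ right

5; right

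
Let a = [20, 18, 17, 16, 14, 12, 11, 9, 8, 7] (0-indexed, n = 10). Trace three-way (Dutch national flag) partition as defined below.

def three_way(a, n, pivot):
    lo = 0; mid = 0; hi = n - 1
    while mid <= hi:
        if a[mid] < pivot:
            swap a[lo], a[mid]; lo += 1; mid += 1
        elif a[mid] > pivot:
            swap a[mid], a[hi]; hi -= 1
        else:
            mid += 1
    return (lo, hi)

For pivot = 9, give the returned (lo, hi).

(2, 2)

pivot = 9; lo=0, mid=0, hi=9
a[mid]=20>9: swap a[0],a[9]; hi=8 → [7, 18, 17, 16, 14, 12, 11, 9, 8, 20]
a[mid]=7<9: swap a[0],a[0]; lo=1,mid=1 → [7, 18, 17, 16, 14, 12, 11, 9, 8, 20]
a[mid]=18>9: swap a[1],a[8]; hi=7 → [7, 8, 17, 16, 14, 12, 11, 9, 18, 20]
a[mid]=8<9: swap a[1],a[1]; lo=2,mid=2 → [7, 8, 17, 16, 14, 12, 11, 9, 18, 20]
a[mid]=17>9: swap a[2],a[7]; hi=6 → [7, 8, 9, 16, 14, 12, 11, 17, 18, 20]
a[mid]=9=9: mid=3
a[mid]=16>9: swap a[3],a[6]; hi=5 → [7, 8, 9, 11, 14, 12, 16, 17, 18, 20]
a[mid]=11>9: swap a[3],a[5]; hi=4 → [7, 8, 9, 12, 14, 11, 16, 17, 18, 20]
a[mid]=12>9: swap a[3],a[4]; hi=3 → [7, 8, 9, 14, 12, 11, 16, 17, 18, 20]
a[mid]=14>9: swap a[3],a[3]; hi=2 → [7, 8, 9, 14, 12, 11, 16, 17, 18, 20]
end: lo=2, hi=2; a = [7, 8, 9, 14, 12, 11, 16, 17, 18, 20]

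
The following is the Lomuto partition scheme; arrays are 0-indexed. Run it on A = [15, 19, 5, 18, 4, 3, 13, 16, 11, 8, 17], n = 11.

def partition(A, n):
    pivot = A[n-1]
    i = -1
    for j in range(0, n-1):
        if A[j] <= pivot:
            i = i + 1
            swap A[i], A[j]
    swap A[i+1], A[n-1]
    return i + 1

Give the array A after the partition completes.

[15, 5, 4, 3, 13, 16, 11, 8, 17, 18, 19]

pivot=17, i=-1
j=0: 15≤17, i=0, swap(0,0) ⇒ [15, 19, 5, 18, 4, 3, 13, 16, 11, 8, 17]
j=1: 19>17, skip
j=2: 5≤17, i=1, swap(1,2) ⇒ [15, 5, 19, 18, 4, 3, 13, 16, 11, 8, 17]
j=3: 18>17, skip
j=4: 4≤17, i=2, swap(2,4) ⇒ [15, 5, 4, 18, 19, 3, 13, 16, 11, 8, 17]
j=5: 3≤17, i=3, swap(3,5) ⇒ [15, 5, 4, 3, 19, 18, 13, 16, 11, 8, 17]
j=6: 13≤17, i=4, swap(4,6) ⇒ [15, 5, 4, 3, 13, 18, 19, 16, 11, 8, 17]
j=7: 16≤17, i=5, swap(5,7) ⇒ [15, 5, 4, 3, 13, 16, 19, 18, 11, 8, 17]
j=8: 11≤17, i=6, swap(6,8) ⇒ [15, 5, 4, 3, 13, 16, 11, 18, 19, 8, 17]
j=9: 8≤17, i=7, swap(7,9) ⇒ [15, 5, 4, 3, 13, 16, 11, 8, 19, 18, 17]
swap(8,10) ⇒ [15, 5, 4, 3, 13, 16, 11, 8, 17, 18, 19]; return 8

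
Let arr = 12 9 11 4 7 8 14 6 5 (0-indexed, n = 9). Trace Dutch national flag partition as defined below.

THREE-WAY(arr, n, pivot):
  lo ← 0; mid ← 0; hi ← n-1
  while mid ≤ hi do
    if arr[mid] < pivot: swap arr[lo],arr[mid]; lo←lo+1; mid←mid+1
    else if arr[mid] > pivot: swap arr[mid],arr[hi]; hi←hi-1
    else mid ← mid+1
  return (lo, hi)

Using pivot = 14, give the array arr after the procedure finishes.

12 9 11 4 7 8 6 5 14

lo=0 mid=0 hi=8
12<14: swap(0,0), lo=1 mid=1 ⇒ 12 9 11 4 7 8 14 6 5
9<14: swap(1,1), lo=2 mid=2 ⇒ 12 9 11 4 7 8 14 6 5
11<14: swap(2,2), lo=3 mid=3 ⇒ 12 9 11 4 7 8 14 6 5
4<14: swap(3,3), lo=4 mid=4 ⇒ 12 9 11 4 7 8 14 6 5
7<14: swap(4,4), lo=5 mid=5 ⇒ 12 9 11 4 7 8 14 6 5
8<14: swap(5,5), lo=6 mid=6 ⇒ 12 9 11 4 7 8 14 6 5
14=14: mid=7
6<14: swap(6,7), lo=7 mid=8 ⇒ 12 9 11 4 7 8 6 14 5
5<14: swap(7,8), lo=8 mid=9 ⇒ 12 9 11 4 7 8 6 5 14
done. lo=8 hi=8; arr=12 9 11 4 7 8 6 5 14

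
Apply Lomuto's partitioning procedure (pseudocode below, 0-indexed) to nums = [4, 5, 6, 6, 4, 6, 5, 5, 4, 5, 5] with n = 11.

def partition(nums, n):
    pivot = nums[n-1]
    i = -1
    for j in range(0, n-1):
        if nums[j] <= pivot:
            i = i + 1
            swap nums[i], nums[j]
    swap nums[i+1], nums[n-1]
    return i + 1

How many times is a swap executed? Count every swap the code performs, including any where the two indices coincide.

pivot=5, i=-1
j=0: 4≤5, i=0, swap(0,0) ⇒ [4, 5, 6, 6, 4, 6, 5, 5, 4, 5, 5]
j=1: 5≤5, i=1, swap(1,1) ⇒ [4, 5, 6, 6, 4, 6, 5, 5, 4, 5, 5]
j=2: 6>5, skip
j=3: 6>5, skip
j=4: 4≤5, i=2, swap(2,4) ⇒ [4, 5, 4, 6, 6, 6, 5, 5, 4, 5, 5]
j=5: 6>5, skip
j=6: 5≤5, i=3, swap(3,6) ⇒ [4, 5, 4, 5, 6, 6, 6, 5, 4, 5, 5]
j=7: 5≤5, i=4, swap(4,7) ⇒ [4, 5, 4, 5, 5, 6, 6, 6, 4, 5, 5]
j=8: 4≤5, i=5, swap(5,8) ⇒ [4, 5, 4, 5, 5, 4, 6, 6, 6, 5, 5]
j=9: 5≤5, i=6, swap(6,9) ⇒ [4, 5, 4, 5, 5, 4, 5, 6, 6, 6, 5]
swap(7,10) ⇒ [4, 5, 4, 5, 5, 4, 5, 5, 6, 6, 6]; return 7

8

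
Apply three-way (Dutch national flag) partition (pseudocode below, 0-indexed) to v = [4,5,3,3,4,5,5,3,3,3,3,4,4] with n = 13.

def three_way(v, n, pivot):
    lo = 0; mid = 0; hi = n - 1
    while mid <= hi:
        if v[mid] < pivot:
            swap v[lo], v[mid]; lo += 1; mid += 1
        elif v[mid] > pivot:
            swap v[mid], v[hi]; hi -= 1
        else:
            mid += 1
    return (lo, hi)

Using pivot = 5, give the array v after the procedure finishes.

[4,3,3,4,3,3,3,3,4,4,5,5,5]

pivot = 5; lo=0, mid=0, hi=12
v[mid]=4<5: swap v[0],v[0]; lo=1,mid=1 → [4,5,3,3,4,5,5,3,3,3,3,4,4]
v[mid]=5=5: mid=2
v[mid]=3<5: swap v[1],v[2]; lo=2,mid=3 → [4,3,5,3,4,5,5,3,3,3,3,4,4]
v[mid]=3<5: swap v[2],v[3]; lo=3,mid=4 → [4,3,3,5,4,5,5,3,3,3,3,4,4]
v[mid]=4<5: swap v[3],v[4]; lo=4,mid=5 → [4,3,3,4,5,5,5,3,3,3,3,4,4]
v[mid]=5=5: mid=6
v[mid]=5=5: mid=7
v[mid]=3<5: swap v[4],v[7]; lo=5,mid=8 → [4,3,3,4,3,5,5,5,3,3,3,4,4]
v[mid]=3<5: swap v[5],v[8]; lo=6,mid=9 → [4,3,3,4,3,3,5,5,5,3,3,4,4]
v[mid]=3<5: swap v[6],v[9]; lo=7,mid=10 → [4,3,3,4,3,3,3,5,5,5,3,4,4]
v[mid]=3<5: swap v[7],v[10]; lo=8,mid=11 → [4,3,3,4,3,3,3,3,5,5,5,4,4]
v[mid]=4<5: swap v[8],v[11]; lo=9,mid=12 → [4,3,3,4,3,3,3,3,4,5,5,5,4]
v[mid]=4<5: swap v[9],v[12]; lo=10,mid=13 → [4,3,3,4,3,3,3,3,4,4,5,5,5]
end: lo=10, hi=12; v = [4,3,3,4,3,3,3,3,4,4,5,5,5]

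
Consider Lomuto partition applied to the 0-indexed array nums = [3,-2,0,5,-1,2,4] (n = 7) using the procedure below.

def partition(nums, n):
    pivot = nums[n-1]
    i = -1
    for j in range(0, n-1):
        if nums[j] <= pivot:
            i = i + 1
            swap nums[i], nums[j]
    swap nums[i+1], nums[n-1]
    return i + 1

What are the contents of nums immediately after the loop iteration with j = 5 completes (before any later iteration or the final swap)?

pivot = nums[6] = 4; i = -1
j=0: nums[0]=3 ≤ 4 → i=0, swap nums[0],nums[0] (no change) → [3,-2,0,5,-1,2,4]
j=1: nums[1]=-2 ≤ 4 → i=1, swap nums[1],nums[1] (no change) → [3,-2,0,5,-1,2,4]
j=2: nums[2]=0 ≤ 4 → i=2, swap nums[2],nums[2] (no change) → [3,-2,0,5,-1,2,4]
j=3: nums[3]=5 > 4 → no swap
j=4: nums[4]=-1 ≤ 4 → i=3, swap nums[3],nums[4] → [3,-2,0,-1,5,2,4]
j=5: nums[5]=2 ≤ 4 → i=4, swap nums[4],nums[5] → [3,-2,0,-1,2,5,4]
(after j=5) nums = [3,-2,0,-1,2,5,4]

[3,-2,0,-1,2,5,4]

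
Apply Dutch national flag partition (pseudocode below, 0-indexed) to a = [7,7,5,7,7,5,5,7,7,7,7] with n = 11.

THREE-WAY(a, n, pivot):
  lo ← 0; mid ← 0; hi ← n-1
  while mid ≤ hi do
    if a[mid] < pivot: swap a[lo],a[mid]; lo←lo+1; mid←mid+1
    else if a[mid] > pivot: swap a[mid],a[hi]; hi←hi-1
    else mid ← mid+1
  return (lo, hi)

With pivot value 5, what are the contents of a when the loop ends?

lo=0 mid=0 hi=10
7>5: swap(0,10), hi=9 ⇒ [7,7,5,7,7,5,5,7,7,7,7]
7>5: swap(0,9), hi=8 ⇒ [7,7,5,7,7,5,5,7,7,7,7]
7>5: swap(0,8), hi=7 ⇒ [7,7,5,7,7,5,5,7,7,7,7]
7>5: swap(0,7), hi=6 ⇒ [7,7,5,7,7,5,5,7,7,7,7]
7>5: swap(0,6), hi=5 ⇒ [5,7,5,7,7,5,7,7,7,7,7]
5=5: mid=1
7>5: swap(1,5), hi=4 ⇒ [5,5,5,7,7,7,7,7,7,7,7]
5=5: mid=2
5=5: mid=3
7>5: swap(3,4), hi=3 ⇒ [5,5,5,7,7,7,7,7,7,7,7]
7>5: swap(3,3), hi=2 ⇒ [5,5,5,7,7,7,7,7,7,7,7]
done. lo=0 hi=2; a=[5,5,5,7,7,7,7,7,7,7,7]

[5,5,5,7,7,7,7,7,7,7,7]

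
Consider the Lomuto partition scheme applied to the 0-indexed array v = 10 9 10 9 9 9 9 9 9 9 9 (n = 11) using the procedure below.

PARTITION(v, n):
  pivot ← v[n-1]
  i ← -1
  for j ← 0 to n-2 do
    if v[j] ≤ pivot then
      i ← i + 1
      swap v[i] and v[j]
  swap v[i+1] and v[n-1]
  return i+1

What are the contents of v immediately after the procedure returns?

9 9 9 9 9 9 9 9 9 10 10

pivot = v[10] = 9; i = -1
j=0: v[0]=10 > 9 → no swap
j=1: v[1]=9 ≤ 9 → i=0, swap v[0],v[1] → 9 10 10 9 9 9 9 9 9 9 9
j=2: v[2]=10 > 9 → no swap
j=3: v[3]=9 ≤ 9 → i=1, swap v[1],v[3] → 9 9 10 10 9 9 9 9 9 9 9
j=4: v[4]=9 ≤ 9 → i=2, swap v[2],v[4] → 9 9 9 10 10 9 9 9 9 9 9
j=5: v[5]=9 ≤ 9 → i=3, swap v[3],v[5] → 9 9 9 9 10 10 9 9 9 9 9
j=6: v[6]=9 ≤ 9 → i=4, swap v[4],v[6] → 9 9 9 9 9 10 10 9 9 9 9
j=7: v[7]=9 ≤ 9 → i=5, swap v[5],v[7] → 9 9 9 9 9 9 10 10 9 9 9
j=8: v[8]=9 ≤ 9 → i=6, swap v[6],v[8] → 9 9 9 9 9 9 9 10 10 9 9
j=9: v[9]=9 ≤ 9 → i=7, swap v[7],v[9] → 9 9 9 9 9 9 9 9 10 10 9
final swap v[8],v[10] → 9 9 9 9 9 9 9 9 9 10 10; return 8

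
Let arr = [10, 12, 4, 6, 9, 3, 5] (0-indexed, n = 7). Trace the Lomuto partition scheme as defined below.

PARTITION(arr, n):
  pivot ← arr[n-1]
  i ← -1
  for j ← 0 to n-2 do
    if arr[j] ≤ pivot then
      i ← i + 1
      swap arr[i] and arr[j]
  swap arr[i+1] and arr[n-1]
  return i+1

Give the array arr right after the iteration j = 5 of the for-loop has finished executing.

[4, 3, 10, 6, 9, 12, 5]

pivot=5, i=-1
j=0: 10>5, skip
j=1: 12>5, skip
j=2: 4≤5, i=0, swap(0,2) ⇒ [4, 12, 10, 6, 9, 3, 5]
j=3: 6>5, skip
j=4: 9>5, skip
j=5: 3≤5, i=1, swap(1,5) ⇒ [4, 3, 10, 6, 9, 12, 5]
(after j=5) arr = [4, 3, 10, 6, 9, 12, 5]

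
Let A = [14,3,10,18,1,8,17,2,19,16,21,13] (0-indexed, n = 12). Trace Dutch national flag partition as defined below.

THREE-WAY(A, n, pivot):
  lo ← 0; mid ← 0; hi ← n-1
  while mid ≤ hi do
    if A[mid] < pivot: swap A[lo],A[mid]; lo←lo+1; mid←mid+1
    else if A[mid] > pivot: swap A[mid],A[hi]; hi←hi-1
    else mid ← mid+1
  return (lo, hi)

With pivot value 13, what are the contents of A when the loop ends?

[3,10,2,1,8,13,17,19,16,21,18,14]

lo=0 mid=0 hi=11
14>13: swap(0,11), hi=10 ⇒ [13,3,10,18,1,8,17,2,19,16,21,14]
13=13: mid=1
3<13: swap(0,1), lo=1 mid=2 ⇒ [3,13,10,18,1,8,17,2,19,16,21,14]
10<13: swap(1,2), lo=2 mid=3 ⇒ [3,10,13,18,1,8,17,2,19,16,21,14]
18>13: swap(3,10), hi=9 ⇒ [3,10,13,21,1,8,17,2,19,16,18,14]
21>13: swap(3,9), hi=8 ⇒ [3,10,13,16,1,8,17,2,19,21,18,14]
16>13: swap(3,8), hi=7 ⇒ [3,10,13,19,1,8,17,2,16,21,18,14]
19>13: swap(3,7), hi=6 ⇒ [3,10,13,2,1,8,17,19,16,21,18,14]
2<13: swap(2,3), lo=3 mid=4 ⇒ [3,10,2,13,1,8,17,19,16,21,18,14]
1<13: swap(3,4), lo=4 mid=5 ⇒ [3,10,2,1,13,8,17,19,16,21,18,14]
8<13: swap(4,5), lo=5 mid=6 ⇒ [3,10,2,1,8,13,17,19,16,21,18,14]
17>13: swap(6,6), hi=5 ⇒ [3,10,2,1,8,13,17,19,16,21,18,14]
done. lo=5 hi=5; A=[3,10,2,1,8,13,17,19,16,21,18,14]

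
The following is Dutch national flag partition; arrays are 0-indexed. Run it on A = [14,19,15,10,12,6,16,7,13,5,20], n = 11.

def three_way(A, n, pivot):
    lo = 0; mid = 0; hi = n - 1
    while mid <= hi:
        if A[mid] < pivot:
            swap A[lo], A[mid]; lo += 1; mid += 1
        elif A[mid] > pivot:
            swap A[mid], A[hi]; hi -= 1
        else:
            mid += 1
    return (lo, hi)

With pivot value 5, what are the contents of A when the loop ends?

[5,15,10,12,6,16,7,13,19,20,14]

lo=0 mid=0 hi=10
14>5: swap(0,10), hi=9 ⇒ [20,19,15,10,12,6,16,7,13,5,14]
20>5: swap(0,9), hi=8 ⇒ [5,19,15,10,12,6,16,7,13,20,14]
5=5: mid=1
19>5: swap(1,8), hi=7 ⇒ [5,13,15,10,12,6,16,7,19,20,14]
13>5: swap(1,7), hi=6 ⇒ [5,7,15,10,12,6,16,13,19,20,14]
7>5: swap(1,6), hi=5 ⇒ [5,16,15,10,12,6,7,13,19,20,14]
16>5: swap(1,5), hi=4 ⇒ [5,6,15,10,12,16,7,13,19,20,14]
6>5: swap(1,4), hi=3 ⇒ [5,12,15,10,6,16,7,13,19,20,14]
12>5: swap(1,3), hi=2 ⇒ [5,10,15,12,6,16,7,13,19,20,14]
10>5: swap(1,2), hi=1 ⇒ [5,15,10,12,6,16,7,13,19,20,14]
15>5: swap(1,1), hi=0 ⇒ [5,15,10,12,6,16,7,13,19,20,14]
done. lo=0 hi=0; A=[5,15,10,12,6,16,7,13,19,20,14]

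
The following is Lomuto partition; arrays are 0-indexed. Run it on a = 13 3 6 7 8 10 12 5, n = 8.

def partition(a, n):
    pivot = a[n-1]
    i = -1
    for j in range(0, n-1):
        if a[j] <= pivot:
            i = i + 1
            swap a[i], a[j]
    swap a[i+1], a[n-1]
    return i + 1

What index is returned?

1

pivot = a[7] = 5; i = -1
j=0: a[0]=13 > 5 → no swap
j=1: a[1]=3 ≤ 5 → i=0, swap a[0],a[1] → 3 13 6 7 8 10 12 5
j=2: a[2]=6 > 5 → no swap
j=3: a[3]=7 > 5 → no swap
j=4: a[4]=8 > 5 → no swap
j=5: a[5]=10 > 5 → no swap
j=6: a[6]=12 > 5 → no swap
final swap a[1],a[7] → 3 5 6 7 8 10 12 13; return 1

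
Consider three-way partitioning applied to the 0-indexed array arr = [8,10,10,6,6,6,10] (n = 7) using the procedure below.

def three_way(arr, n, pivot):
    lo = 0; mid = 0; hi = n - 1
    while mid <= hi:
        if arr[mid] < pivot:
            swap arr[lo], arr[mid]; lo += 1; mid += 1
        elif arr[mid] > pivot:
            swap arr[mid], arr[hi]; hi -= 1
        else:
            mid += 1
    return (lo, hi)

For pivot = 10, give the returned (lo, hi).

pivot = 10; lo=0, mid=0, hi=6
arr[mid]=8<10: swap arr[0],arr[0]; lo=1,mid=1 → [8,10,10,6,6,6,10]
arr[mid]=10=10: mid=2
arr[mid]=10=10: mid=3
arr[mid]=6<10: swap arr[1],arr[3]; lo=2,mid=4 → [8,6,10,10,6,6,10]
arr[mid]=6<10: swap arr[2],arr[4]; lo=3,mid=5 → [8,6,6,10,10,6,10]
arr[mid]=6<10: swap arr[3],arr[5]; lo=4,mid=6 → [8,6,6,6,10,10,10]
arr[mid]=10=10: mid=7
end: lo=4, hi=6; arr = [8,6,6,6,10,10,10]

(4, 6)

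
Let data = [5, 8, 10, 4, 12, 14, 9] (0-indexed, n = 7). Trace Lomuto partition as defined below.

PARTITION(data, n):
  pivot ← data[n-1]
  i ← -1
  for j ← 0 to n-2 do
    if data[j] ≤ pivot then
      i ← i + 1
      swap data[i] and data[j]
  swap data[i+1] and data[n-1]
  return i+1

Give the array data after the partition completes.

[5, 8, 4, 9, 12, 14, 10]

pivot=9, i=-1
j=0: 5≤9, i=0, swap(0,0) ⇒ [5, 8, 10, 4, 12, 14, 9]
j=1: 8≤9, i=1, swap(1,1) ⇒ [5, 8, 10, 4, 12, 14, 9]
j=2: 10>9, skip
j=3: 4≤9, i=2, swap(2,3) ⇒ [5, 8, 4, 10, 12, 14, 9]
j=4: 12>9, skip
j=5: 14>9, skip
swap(3,6) ⇒ [5, 8, 4, 9, 12, 14, 10]; return 3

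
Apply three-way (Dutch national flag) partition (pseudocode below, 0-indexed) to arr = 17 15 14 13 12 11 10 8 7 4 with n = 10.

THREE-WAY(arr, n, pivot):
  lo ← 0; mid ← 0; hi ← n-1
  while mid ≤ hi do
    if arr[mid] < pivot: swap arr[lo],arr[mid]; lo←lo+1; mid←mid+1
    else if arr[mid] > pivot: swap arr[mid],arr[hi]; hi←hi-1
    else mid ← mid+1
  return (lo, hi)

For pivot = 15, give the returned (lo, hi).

pivot = 15; lo=0, mid=0, hi=9
arr[mid]=17>15: swap arr[0],arr[9]; hi=8 → 4 15 14 13 12 11 10 8 7 17
arr[mid]=4<15: swap arr[0],arr[0]; lo=1,mid=1 → 4 15 14 13 12 11 10 8 7 17
arr[mid]=15=15: mid=2
arr[mid]=14<15: swap arr[1],arr[2]; lo=2,mid=3 → 4 14 15 13 12 11 10 8 7 17
arr[mid]=13<15: swap arr[2],arr[3]; lo=3,mid=4 → 4 14 13 15 12 11 10 8 7 17
arr[mid]=12<15: swap arr[3],arr[4]; lo=4,mid=5 → 4 14 13 12 15 11 10 8 7 17
arr[mid]=11<15: swap arr[4],arr[5]; lo=5,mid=6 → 4 14 13 12 11 15 10 8 7 17
arr[mid]=10<15: swap arr[5],arr[6]; lo=6,mid=7 → 4 14 13 12 11 10 15 8 7 17
arr[mid]=8<15: swap arr[6],arr[7]; lo=7,mid=8 → 4 14 13 12 11 10 8 15 7 17
arr[mid]=7<15: swap arr[7],arr[8]; lo=8,mid=9 → 4 14 13 12 11 10 8 7 15 17
end: lo=8, hi=8; arr = 4 14 13 12 11 10 8 7 15 17

(8, 8)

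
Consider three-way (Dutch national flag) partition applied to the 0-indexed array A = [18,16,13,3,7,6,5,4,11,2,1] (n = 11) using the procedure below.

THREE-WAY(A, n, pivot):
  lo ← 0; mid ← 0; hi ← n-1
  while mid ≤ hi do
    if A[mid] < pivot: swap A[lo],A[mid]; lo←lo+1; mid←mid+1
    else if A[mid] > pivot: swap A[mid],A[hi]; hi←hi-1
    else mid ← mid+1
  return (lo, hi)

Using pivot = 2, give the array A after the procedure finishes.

pivot = 2; lo=0, mid=0, hi=10
A[mid]=18>2: swap A[0],A[10]; hi=9 → [1,16,13,3,7,6,5,4,11,2,18]
A[mid]=1<2: swap A[0],A[0]; lo=1,mid=1 → [1,16,13,3,7,6,5,4,11,2,18]
A[mid]=16>2: swap A[1],A[9]; hi=8 → [1,2,13,3,7,6,5,4,11,16,18]
A[mid]=2=2: mid=2
A[mid]=13>2: swap A[2],A[8]; hi=7 → [1,2,11,3,7,6,5,4,13,16,18]
A[mid]=11>2: swap A[2],A[7]; hi=6 → [1,2,4,3,7,6,5,11,13,16,18]
A[mid]=4>2: swap A[2],A[6]; hi=5 → [1,2,5,3,7,6,4,11,13,16,18]
A[mid]=5>2: swap A[2],A[5]; hi=4 → [1,2,6,3,7,5,4,11,13,16,18]
A[mid]=6>2: swap A[2],A[4]; hi=3 → [1,2,7,3,6,5,4,11,13,16,18]
A[mid]=7>2: swap A[2],A[3]; hi=2 → [1,2,3,7,6,5,4,11,13,16,18]
A[mid]=3>2: swap A[2],A[2]; hi=1 → [1,2,3,7,6,5,4,11,13,16,18]
end: lo=1, hi=1; A = [1,2,3,7,6,5,4,11,13,16,18]

[1,2,3,7,6,5,4,11,13,16,18]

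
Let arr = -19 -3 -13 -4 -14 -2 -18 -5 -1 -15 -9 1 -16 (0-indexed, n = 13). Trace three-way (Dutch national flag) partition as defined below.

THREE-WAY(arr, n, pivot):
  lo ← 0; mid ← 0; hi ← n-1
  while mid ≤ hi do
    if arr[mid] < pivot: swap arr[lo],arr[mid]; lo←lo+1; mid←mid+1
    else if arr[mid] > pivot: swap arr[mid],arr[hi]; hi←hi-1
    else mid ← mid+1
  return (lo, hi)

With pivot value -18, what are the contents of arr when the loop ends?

lo=0 mid=0 hi=12
-19<-18: swap(0,0), lo=1 mid=1 ⇒ -19 -3 -13 -4 -14 -2 -18 -5 -1 -15 -9 1 -16
-3>-18: swap(1,12), hi=11 ⇒ -19 -16 -13 -4 -14 -2 -18 -5 -1 -15 -9 1 -3
-16>-18: swap(1,11), hi=10 ⇒ -19 1 -13 -4 -14 -2 -18 -5 -1 -15 -9 -16 -3
1>-18: swap(1,10), hi=9 ⇒ -19 -9 -13 -4 -14 -2 -18 -5 -1 -15 1 -16 -3
-9>-18: swap(1,9), hi=8 ⇒ -19 -15 -13 -4 -14 -2 -18 -5 -1 -9 1 -16 -3
-15>-18: swap(1,8), hi=7 ⇒ -19 -1 -13 -4 -14 -2 -18 -5 -15 -9 1 -16 -3
-1>-18: swap(1,7), hi=6 ⇒ -19 -5 -13 -4 -14 -2 -18 -1 -15 -9 1 -16 -3
-5>-18: swap(1,6), hi=5 ⇒ -19 -18 -13 -4 -14 -2 -5 -1 -15 -9 1 -16 -3
-18=-18: mid=2
-13>-18: swap(2,5), hi=4 ⇒ -19 -18 -2 -4 -14 -13 -5 -1 -15 -9 1 -16 -3
-2>-18: swap(2,4), hi=3 ⇒ -19 -18 -14 -4 -2 -13 -5 -1 -15 -9 1 -16 -3
-14>-18: swap(2,3), hi=2 ⇒ -19 -18 -4 -14 -2 -13 -5 -1 -15 -9 1 -16 -3
-4>-18: swap(2,2), hi=1 ⇒ -19 -18 -4 -14 -2 -13 -5 -1 -15 -9 1 -16 -3
done. lo=1 hi=1; arr=-19 -18 -4 -14 -2 -13 -5 -1 -15 -9 1 -16 -3

-19 -18 -4 -14 -2 -13 -5 -1 -15 -9 1 -16 -3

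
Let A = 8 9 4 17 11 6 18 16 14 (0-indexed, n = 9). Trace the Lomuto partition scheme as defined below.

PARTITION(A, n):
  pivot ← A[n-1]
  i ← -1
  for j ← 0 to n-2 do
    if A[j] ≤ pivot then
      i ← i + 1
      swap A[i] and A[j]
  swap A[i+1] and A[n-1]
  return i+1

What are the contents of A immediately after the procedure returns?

pivot = A[8] = 14; i = -1
j=0: A[0]=8 ≤ 14 → i=0, swap A[0],A[0] (no change) → 8 9 4 17 11 6 18 16 14
j=1: A[1]=9 ≤ 14 → i=1, swap A[1],A[1] (no change) → 8 9 4 17 11 6 18 16 14
j=2: A[2]=4 ≤ 14 → i=2, swap A[2],A[2] (no change) → 8 9 4 17 11 6 18 16 14
j=3: A[3]=17 > 14 → no swap
j=4: A[4]=11 ≤ 14 → i=3, swap A[3],A[4] → 8 9 4 11 17 6 18 16 14
j=5: A[5]=6 ≤ 14 → i=4, swap A[4],A[5] → 8 9 4 11 6 17 18 16 14
j=6: A[6]=18 > 14 → no swap
j=7: A[7]=16 > 14 → no swap
final swap A[5],A[8] → 8 9 4 11 6 14 18 16 17; return 5

8 9 4 11 6 14 18 16 17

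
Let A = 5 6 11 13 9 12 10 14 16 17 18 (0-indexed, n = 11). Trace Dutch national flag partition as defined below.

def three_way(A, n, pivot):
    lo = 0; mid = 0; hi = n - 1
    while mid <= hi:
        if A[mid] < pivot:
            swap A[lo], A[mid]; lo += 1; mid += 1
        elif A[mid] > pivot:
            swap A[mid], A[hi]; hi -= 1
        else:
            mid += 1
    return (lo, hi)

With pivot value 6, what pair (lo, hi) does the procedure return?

(1, 1)

lo=0 mid=0 hi=10
5<6: swap(0,0), lo=1 mid=1 ⇒ 5 6 11 13 9 12 10 14 16 17 18
6=6: mid=2
11>6: swap(2,10), hi=9 ⇒ 5 6 18 13 9 12 10 14 16 17 11
18>6: swap(2,9), hi=8 ⇒ 5 6 17 13 9 12 10 14 16 18 11
17>6: swap(2,8), hi=7 ⇒ 5 6 16 13 9 12 10 14 17 18 11
16>6: swap(2,7), hi=6 ⇒ 5 6 14 13 9 12 10 16 17 18 11
14>6: swap(2,6), hi=5 ⇒ 5 6 10 13 9 12 14 16 17 18 11
10>6: swap(2,5), hi=4 ⇒ 5 6 12 13 9 10 14 16 17 18 11
12>6: swap(2,4), hi=3 ⇒ 5 6 9 13 12 10 14 16 17 18 11
9>6: swap(2,3), hi=2 ⇒ 5 6 13 9 12 10 14 16 17 18 11
13>6: swap(2,2), hi=1 ⇒ 5 6 13 9 12 10 14 16 17 18 11
done. lo=1 hi=1; A=5 6 13 9 12 10 14 16 17 18 11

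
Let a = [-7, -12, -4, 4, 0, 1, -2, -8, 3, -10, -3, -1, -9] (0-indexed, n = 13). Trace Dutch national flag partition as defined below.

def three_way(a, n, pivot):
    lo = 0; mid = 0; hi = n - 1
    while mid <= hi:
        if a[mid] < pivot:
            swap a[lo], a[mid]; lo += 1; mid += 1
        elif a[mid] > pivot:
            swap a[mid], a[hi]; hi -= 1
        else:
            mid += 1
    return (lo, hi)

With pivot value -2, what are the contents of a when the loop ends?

lo=0 mid=0 hi=12
-7<-2: swap(0,0), lo=1 mid=1 ⇒ [-7, -12, -4, 4, 0, 1, -2, -8, 3, -10, -3, -1, -9]
-12<-2: swap(1,1), lo=2 mid=2 ⇒ [-7, -12, -4, 4, 0, 1, -2, -8, 3, -10, -3, -1, -9]
-4<-2: swap(2,2), lo=3 mid=3 ⇒ [-7, -12, -4, 4, 0, 1, -2, -8, 3, -10, -3, -1, -9]
4>-2: swap(3,12), hi=11 ⇒ [-7, -12, -4, -9, 0, 1, -2, -8, 3, -10, -3, -1, 4]
-9<-2: swap(3,3), lo=4 mid=4 ⇒ [-7, -12, -4, -9, 0, 1, -2, -8, 3, -10, -3, -1, 4]
0>-2: swap(4,11), hi=10 ⇒ [-7, -12, -4, -9, -1, 1, -2, -8, 3, -10, -3, 0, 4]
-1>-2: swap(4,10), hi=9 ⇒ [-7, -12, -4, -9, -3, 1, -2, -8, 3, -10, -1, 0, 4]
-3<-2: swap(4,4), lo=5 mid=5 ⇒ [-7, -12, -4, -9, -3, 1, -2, -8, 3, -10, -1, 0, 4]
1>-2: swap(5,9), hi=8 ⇒ [-7, -12, -4, -9, -3, -10, -2, -8, 3, 1, -1, 0, 4]
-10<-2: swap(5,5), lo=6 mid=6 ⇒ [-7, -12, -4, -9, -3, -10, -2, -8, 3, 1, -1, 0, 4]
-2=-2: mid=7
-8<-2: swap(6,7), lo=7 mid=8 ⇒ [-7, -12, -4, -9, -3, -10, -8, -2, 3, 1, -1, 0, 4]
3>-2: swap(8,8), hi=7 ⇒ [-7, -12, -4, -9, -3, -10, -8, -2, 3, 1, -1, 0, 4]
done. lo=7 hi=7; a=[-7, -12, -4, -9, -3, -10, -8, -2, 3, 1, -1, 0, 4]

[-7, -12, -4, -9, -3, -10, -8, -2, 3, 1, -1, 0, 4]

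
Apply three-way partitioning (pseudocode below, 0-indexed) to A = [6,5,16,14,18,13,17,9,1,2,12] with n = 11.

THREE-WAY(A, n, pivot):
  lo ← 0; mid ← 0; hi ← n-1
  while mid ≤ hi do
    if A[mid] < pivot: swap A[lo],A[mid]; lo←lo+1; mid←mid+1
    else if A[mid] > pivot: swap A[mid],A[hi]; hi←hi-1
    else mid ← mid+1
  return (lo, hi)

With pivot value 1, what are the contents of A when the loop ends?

[1,16,14,18,13,17,9,5,2,12,6]

lo=0 mid=0 hi=10
6>1: swap(0,10), hi=9 ⇒ [12,5,16,14,18,13,17,9,1,2,6]
12>1: swap(0,9), hi=8 ⇒ [2,5,16,14,18,13,17,9,1,12,6]
2>1: swap(0,8), hi=7 ⇒ [1,5,16,14,18,13,17,9,2,12,6]
1=1: mid=1
5>1: swap(1,7), hi=6 ⇒ [1,9,16,14,18,13,17,5,2,12,6]
9>1: swap(1,6), hi=5 ⇒ [1,17,16,14,18,13,9,5,2,12,6]
17>1: swap(1,5), hi=4 ⇒ [1,13,16,14,18,17,9,5,2,12,6]
13>1: swap(1,4), hi=3 ⇒ [1,18,16,14,13,17,9,5,2,12,6]
18>1: swap(1,3), hi=2 ⇒ [1,14,16,18,13,17,9,5,2,12,6]
14>1: swap(1,2), hi=1 ⇒ [1,16,14,18,13,17,9,5,2,12,6]
16>1: swap(1,1), hi=0 ⇒ [1,16,14,18,13,17,9,5,2,12,6]
done. lo=0 hi=0; A=[1,16,14,18,13,17,9,5,2,12,6]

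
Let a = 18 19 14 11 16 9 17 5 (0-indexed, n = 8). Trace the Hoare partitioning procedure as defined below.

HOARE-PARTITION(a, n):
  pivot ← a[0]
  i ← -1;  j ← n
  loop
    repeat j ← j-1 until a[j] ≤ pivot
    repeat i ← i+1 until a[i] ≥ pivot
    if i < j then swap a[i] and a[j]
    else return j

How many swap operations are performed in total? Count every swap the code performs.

pivot=18
j stops at 7 (5), i stops at 0 (18); swap ⇒ 5 19 14 11 16 9 17 18
j stops at 6 (17), i stops at 1 (19); swap ⇒ 5 17 14 11 16 9 19 18
j stops at 5, i stops at 6; i≥j ⇒ return 5. a=5 17 14 11 16 9 19 18

2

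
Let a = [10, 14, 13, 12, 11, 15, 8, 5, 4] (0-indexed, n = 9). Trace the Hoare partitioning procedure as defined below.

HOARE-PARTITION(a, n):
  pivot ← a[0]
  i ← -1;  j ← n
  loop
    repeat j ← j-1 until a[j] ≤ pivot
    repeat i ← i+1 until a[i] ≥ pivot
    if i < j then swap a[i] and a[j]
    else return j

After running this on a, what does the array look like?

pivot = a[0] = 10; i = -1, j = 9
j→8 (a[8]=4≤10), i→0 (a[0]=10≥10); i<j, swap → [4, 14, 13, 12, 11, 15, 8, 5, 10]
j→7 (a[7]=5≤10), i→1 (a[1]=14≥10); i<j, swap → [4, 5, 13, 12, 11, 15, 8, 14, 10]
j→6 (a[6]=8≤10), i→2 (a[2]=13≥10); i<j, swap → [4, 5, 8, 12, 11, 15, 13, 14, 10]
j→2, i→3; i≥j, return j=2. a = [4, 5, 8, 12, 11, 15, 13, 14, 10]

[4, 5, 8, 12, 11, 15, 13, 14, 10]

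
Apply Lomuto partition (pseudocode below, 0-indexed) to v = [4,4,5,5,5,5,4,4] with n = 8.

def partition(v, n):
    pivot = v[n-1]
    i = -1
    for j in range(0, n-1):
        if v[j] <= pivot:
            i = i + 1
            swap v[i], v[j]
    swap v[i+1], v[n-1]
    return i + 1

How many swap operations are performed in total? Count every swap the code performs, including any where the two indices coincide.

pivot=4, i=-1
j=0: 4≤4, i=0, swap(0,0) ⇒ [4,4,5,5,5,5,4,4]
j=1: 4≤4, i=1, swap(1,1) ⇒ [4,4,5,5,5,5,4,4]
j=2: 5>4, skip
j=3: 5>4, skip
j=4: 5>4, skip
j=5: 5>4, skip
j=6: 4≤4, i=2, swap(2,6) ⇒ [4,4,4,5,5,5,5,4]
swap(3,7) ⇒ [4,4,4,4,5,5,5,5]; return 3

4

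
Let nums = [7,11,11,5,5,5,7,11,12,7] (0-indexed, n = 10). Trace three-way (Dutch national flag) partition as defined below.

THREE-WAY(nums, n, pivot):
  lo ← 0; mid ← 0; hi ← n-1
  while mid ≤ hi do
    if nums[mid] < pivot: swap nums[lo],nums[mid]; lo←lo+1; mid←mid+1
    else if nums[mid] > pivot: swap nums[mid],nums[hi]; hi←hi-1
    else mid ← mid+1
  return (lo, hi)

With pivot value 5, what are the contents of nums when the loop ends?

pivot = 5; lo=0, mid=0, hi=9
nums[mid]=7>5: swap nums[0],nums[9]; hi=8 → [7,11,11,5,5,5,7,11,12,7]
nums[mid]=7>5: swap nums[0],nums[8]; hi=7 → [12,11,11,5,5,5,7,11,7,7]
nums[mid]=12>5: swap nums[0],nums[7]; hi=6 → [11,11,11,5,5,5,7,12,7,7]
nums[mid]=11>5: swap nums[0],nums[6]; hi=5 → [7,11,11,5,5,5,11,12,7,7]
nums[mid]=7>5: swap nums[0],nums[5]; hi=4 → [5,11,11,5,5,7,11,12,7,7]
nums[mid]=5=5: mid=1
nums[mid]=11>5: swap nums[1],nums[4]; hi=3 → [5,5,11,5,11,7,11,12,7,7]
nums[mid]=5=5: mid=2
nums[mid]=11>5: swap nums[2],nums[3]; hi=2 → [5,5,5,11,11,7,11,12,7,7]
nums[mid]=5=5: mid=3
end: lo=0, hi=2; nums = [5,5,5,11,11,7,11,12,7,7]

[5,5,5,11,11,7,11,12,7,7]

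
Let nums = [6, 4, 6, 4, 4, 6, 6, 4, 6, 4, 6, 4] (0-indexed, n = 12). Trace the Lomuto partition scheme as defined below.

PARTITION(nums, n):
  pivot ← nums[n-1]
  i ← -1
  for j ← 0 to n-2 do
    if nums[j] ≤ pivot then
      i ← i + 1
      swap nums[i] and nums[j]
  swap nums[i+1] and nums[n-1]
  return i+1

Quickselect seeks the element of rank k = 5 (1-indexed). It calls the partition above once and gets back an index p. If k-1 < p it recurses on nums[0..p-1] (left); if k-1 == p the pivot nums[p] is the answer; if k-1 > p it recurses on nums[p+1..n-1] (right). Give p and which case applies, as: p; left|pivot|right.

pivot = nums[11] = 4; i = -1
j=0: nums[0]=6 > 4 → no swap
j=1: nums[1]=4 ≤ 4 → i=0, swap nums[0],nums[1] → [4, 6, 6, 4, 4, 6, 6, 4, 6, 4, 6, 4]
j=2: nums[2]=6 > 4 → no swap
j=3: nums[3]=4 ≤ 4 → i=1, swap nums[1],nums[3] → [4, 4, 6, 6, 4, 6, 6, 4, 6, 4, 6, 4]
j=4: nums[4]=4 ≤ 4 → i=2, swap nums[2],nums[4] → [4, 4, 4, 6, 6, 6, 6, 4, 6, 4, 6, 4]
j=5: nums[5]=6 > 4 → no swap
j=6: nums[6]=6 > 4 → no swap
j=7: nums[7]=4 ≤ 4 → i=3, swap nums[3],nums[7] → [4, 4, 4, 4, 6, 6, 6, 6, 6, 4, 6, 4]
j=8: nums[8]=6 > 4 → no swap
j=9: nums[9]=4 ≤ 4 → i=4, swap nums[4],nums[9] → [4, 4, 4, 4, 4, 6, 6, 6, 6, 6, 6, 4]
j=10: nums[10]=6 > 4 → no swap
final swap nums[5],nums[11] → [4, 4, 4, 4, 4, 4, 6, 6, 6, 6, 6, 6]; return 5
p = 5; k-1 = 4 < 5 ⇒ left

5; left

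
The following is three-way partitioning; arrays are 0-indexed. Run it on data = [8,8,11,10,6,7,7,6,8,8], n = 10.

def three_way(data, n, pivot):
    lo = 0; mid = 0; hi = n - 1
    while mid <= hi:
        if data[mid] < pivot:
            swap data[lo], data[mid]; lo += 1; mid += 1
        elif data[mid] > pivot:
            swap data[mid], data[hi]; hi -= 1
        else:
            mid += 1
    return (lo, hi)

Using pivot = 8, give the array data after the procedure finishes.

[6,7,7,6,8,8,8,8,10,11]

lo=0 mid=0 hi=9
8=8: mid=1
8=8: mid=2
11>8: swap(2,9), hi=8 ⇒ [8,8,8,10,6,7,7,6,8,11]
8=8: mid=3
10>8: swap(3,8), hi=7 ⇒ [8,8,8,8,6,7,7,6,10,11]
8=8: mid=4
6<8: swap(0,4), lo=1 mid=5 ⇒ [6,8,8,8,8,7,7,6,10,11]
7<8: swap(1,5), lo=2 mid=6 ⇒ [6,7,8,8,8,8,7,6,10,11]
7<8: swap(2,6), lo=3 mid=7 ⇒ [6,7,7,8,8,8,8,6,10,11]
6<8: swap(3,7), lo=4 mid=8 ⇒ [6,7,7,6,8,8,8,8,10,11]
done. lo=4 hi=7; data=[6,7,7,6,8,8,8,8,10,11]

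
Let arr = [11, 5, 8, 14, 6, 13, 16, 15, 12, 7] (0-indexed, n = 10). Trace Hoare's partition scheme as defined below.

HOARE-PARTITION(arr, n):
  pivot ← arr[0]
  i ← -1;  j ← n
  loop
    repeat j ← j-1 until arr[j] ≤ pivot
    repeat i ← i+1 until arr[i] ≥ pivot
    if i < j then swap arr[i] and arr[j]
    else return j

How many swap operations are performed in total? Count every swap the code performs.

pivot = arr[0] = 11; i = -1, j = 10
j→9 (arr[9]=7≤11), i→0 (arr[0]=11≥11); i<j, swap → [7, 5, 8, 14, 6, 13, 16, 15, 12, 11]
j→4 (arr[4]=6≤11), i→3 (arr[3]=14≥11); i<j, swap → [7, 5, 8, 6, 14, 13, 16, 15, 12, 11]
j→3, i→4; i≥j, return j=3. arr = [7, 5, 8, 6, 14, 13, 16, 15, 12, 11]

2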